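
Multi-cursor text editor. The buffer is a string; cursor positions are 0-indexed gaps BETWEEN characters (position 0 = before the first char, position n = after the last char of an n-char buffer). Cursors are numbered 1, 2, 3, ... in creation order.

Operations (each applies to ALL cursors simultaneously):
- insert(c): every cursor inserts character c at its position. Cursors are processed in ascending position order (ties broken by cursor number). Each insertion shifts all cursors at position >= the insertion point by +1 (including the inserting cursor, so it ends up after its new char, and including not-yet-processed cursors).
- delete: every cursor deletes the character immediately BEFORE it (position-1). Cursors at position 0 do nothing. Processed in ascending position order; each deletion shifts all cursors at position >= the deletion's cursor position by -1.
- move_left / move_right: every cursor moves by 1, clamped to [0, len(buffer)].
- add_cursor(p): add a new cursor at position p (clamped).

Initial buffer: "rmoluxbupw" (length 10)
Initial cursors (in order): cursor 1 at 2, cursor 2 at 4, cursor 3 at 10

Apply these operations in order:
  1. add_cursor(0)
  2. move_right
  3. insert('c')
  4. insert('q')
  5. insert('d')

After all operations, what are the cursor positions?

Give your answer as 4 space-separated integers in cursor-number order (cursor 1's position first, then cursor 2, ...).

After op 1 (add_cursor(0)): buffer="rmoluxbupw" (len 10), cursors c4@0 c1@2 c2@4 c3@10, authorship ..........
After op 2 (move_right): buffer="rmoluxbupw" (len 10), cursors c4@1 c1@3 c2@5 c3@10, authorship ..........
After op 3 (insert('c')): buffer="rcmoclucxbupwc" (len 14), cursors c4@2 c1@5 c2@8 c3@14, authorship .4..1..2.....3
After op 4 (insert('q')): buffer="rcqmocqlucqxbupwcq" (len 18), cursors c4@3 c1@7 c2@11 c3@18, authorship .44..11..22.....33
After op 5 (insert('d')): buffer="rcqdmocqdlucqdxbupwcqd" (len 22), cursors c4@4 c1@9 c2@14 c3@22, authorship .444..111..222.....333

Answer: 9 14 22 4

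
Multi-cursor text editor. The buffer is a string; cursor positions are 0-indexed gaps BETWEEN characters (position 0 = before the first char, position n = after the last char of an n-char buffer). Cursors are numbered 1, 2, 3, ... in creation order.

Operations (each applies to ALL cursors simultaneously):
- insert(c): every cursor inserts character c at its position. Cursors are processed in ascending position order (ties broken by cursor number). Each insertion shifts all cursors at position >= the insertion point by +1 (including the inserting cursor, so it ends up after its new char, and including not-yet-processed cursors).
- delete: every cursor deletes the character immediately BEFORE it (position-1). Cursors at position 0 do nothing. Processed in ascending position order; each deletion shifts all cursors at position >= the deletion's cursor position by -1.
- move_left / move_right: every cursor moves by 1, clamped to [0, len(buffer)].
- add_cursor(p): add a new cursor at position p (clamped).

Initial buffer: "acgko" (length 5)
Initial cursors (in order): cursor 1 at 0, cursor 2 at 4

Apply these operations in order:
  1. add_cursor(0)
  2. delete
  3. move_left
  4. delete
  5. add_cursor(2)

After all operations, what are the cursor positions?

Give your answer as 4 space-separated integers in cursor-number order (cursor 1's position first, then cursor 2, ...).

After op 1 (add_cursor(0)): buffer="acgko" (len 5), cursors c1@0 c3@0 c2@4, authorship .....
After op 2 (delete): buffer="acgo" (len 4), cursors c1@0 c3@0 c2@3, authorship ....
After op 3 (move_left): buffer="acgo" (len 4), cursors c1@0 c3@0 c2@2, authorship ....
After op 4 (delete): buffer="ago" (len 3), cursors c1@0 c3@0 c2@1, authorship ...
After op 5 (add_cursor(2)): buffer="ago" (len 3), cursors c1@0 c3@0 c2@1 c4@2, authorship ...

Answer: 0 1 0 2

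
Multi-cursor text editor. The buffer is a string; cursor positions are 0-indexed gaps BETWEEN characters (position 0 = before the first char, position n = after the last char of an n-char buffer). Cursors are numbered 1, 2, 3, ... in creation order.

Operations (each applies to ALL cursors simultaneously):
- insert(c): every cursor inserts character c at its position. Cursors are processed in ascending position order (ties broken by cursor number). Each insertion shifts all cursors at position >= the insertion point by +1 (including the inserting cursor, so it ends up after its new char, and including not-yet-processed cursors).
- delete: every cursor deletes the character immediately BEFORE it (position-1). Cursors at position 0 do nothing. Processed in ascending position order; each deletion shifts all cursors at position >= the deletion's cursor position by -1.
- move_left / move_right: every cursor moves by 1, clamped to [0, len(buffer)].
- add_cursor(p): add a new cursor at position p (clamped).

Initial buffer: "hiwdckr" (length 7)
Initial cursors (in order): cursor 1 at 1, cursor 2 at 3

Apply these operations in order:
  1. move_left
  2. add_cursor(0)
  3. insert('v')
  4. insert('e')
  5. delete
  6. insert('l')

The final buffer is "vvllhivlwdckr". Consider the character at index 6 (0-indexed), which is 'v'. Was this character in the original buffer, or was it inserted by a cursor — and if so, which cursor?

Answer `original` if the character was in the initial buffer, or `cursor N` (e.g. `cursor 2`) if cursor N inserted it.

After op 1 (move_left): buffer="hiwdckr" (len 7), cursors c1@0 c2@2, authorship .......
After op 2 (add_cursor(0)): buffer="hiwdckr" (len 7), cursors c1@0 c3@0 c2@2, authorship .......
After op 3 (insert('v')): buffer="vvhivwdckr" (len 10), cursors c1@2 c3@2 c2@5, authorship 13..2.....
After op 4 (insert('e')): buffer="vveehivewdckr" (len 13), cursors c1@4 c3@4 c2@8, authorship 1313..22.....
After op 5 (delete): buffer="vvhivwdckr" (len 10), cursors c1@2 c3@2 c2@5, authorship 13..2.....
After op 6 (insert('l')): buffer="vvllhivlwdckr" (len 13), cursors c1@4 c3@4 c2@8, authorship 1313..22.....
Authorship (.=original, N=cursor N): 1 3 1 3 . . 2 2 . . . . .
Index 6: author = 2

Answer: cursor 2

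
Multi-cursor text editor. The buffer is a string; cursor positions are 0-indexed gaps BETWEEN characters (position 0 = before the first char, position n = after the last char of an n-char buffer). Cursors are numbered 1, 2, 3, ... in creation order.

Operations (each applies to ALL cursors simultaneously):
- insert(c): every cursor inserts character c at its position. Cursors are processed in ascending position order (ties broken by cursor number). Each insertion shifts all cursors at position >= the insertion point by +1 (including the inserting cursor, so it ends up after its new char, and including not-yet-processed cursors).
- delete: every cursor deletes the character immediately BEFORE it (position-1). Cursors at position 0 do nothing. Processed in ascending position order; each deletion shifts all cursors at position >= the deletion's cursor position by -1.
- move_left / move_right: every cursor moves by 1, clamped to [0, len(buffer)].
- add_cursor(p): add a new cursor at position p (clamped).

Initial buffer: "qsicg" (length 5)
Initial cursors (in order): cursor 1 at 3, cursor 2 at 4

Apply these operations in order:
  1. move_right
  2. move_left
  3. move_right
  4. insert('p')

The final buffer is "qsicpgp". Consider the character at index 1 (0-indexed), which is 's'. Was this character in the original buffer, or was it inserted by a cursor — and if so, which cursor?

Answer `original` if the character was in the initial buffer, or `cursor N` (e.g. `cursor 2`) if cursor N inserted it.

Answer: original

Derivation:
After op 1 (move_right): buffer="qsicg" (len 5), cursors c1@4 c2@5, authorship .....
After op 2 (move_left): buffer="qsicg" (len 5), cursors c1@3 c2@4, authorship .....
After op 3 (move_right): buffer="qsicg" (len 5), cursors c1@4 c2@5, authorship .....
After op 4 (insert('p')): buffer="qsicpgp" (len 7), cursors c1@5 c2@7, authorship ....1.2
Authorship (.=original, N=cursor N): . . . . 1 . 2
Index 1: author = original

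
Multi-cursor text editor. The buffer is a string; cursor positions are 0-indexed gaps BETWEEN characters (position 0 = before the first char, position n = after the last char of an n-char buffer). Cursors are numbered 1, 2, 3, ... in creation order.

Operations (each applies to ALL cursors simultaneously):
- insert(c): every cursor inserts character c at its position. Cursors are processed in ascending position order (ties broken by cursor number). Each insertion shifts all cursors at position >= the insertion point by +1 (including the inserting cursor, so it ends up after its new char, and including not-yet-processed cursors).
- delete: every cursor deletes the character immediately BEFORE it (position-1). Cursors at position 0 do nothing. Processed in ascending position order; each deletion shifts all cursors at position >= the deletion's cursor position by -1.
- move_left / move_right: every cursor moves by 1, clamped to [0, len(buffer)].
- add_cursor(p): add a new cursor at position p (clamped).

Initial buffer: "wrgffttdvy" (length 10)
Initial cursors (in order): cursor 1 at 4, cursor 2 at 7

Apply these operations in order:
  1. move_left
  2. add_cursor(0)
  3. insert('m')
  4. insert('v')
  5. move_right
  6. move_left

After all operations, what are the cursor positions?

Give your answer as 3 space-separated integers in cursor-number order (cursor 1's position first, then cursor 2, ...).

Answer: 7 12 2

Derivation:
After op 1 (move_left): buffer="wrgffttdvy" (len 10), cursors c1@3 c2@6, authorship ..........
After op 2 (add_cursor(0)): buffer="wrgffttdvy" (len 10), cursors c3@0 c1@3 c2@6, authorship ..........
After op 3 (insert('m')): buffer="mwrgmfftmtdvy" (len 13), cursors c3@1 c1@5 c2@9, authorship 3...1...2....
After op 4 (insert('v')): buffer="mvwrgmvfftmvtdvy" (len 16), cursors c3@2 c1@7 c2@12, authorship 33...11...22....
After op 5 (move_right): buffer="mvwrgmvfftmvtdvy" (len 16), cursors c3@3 c1@8 c2@13, authorship 33...11...22....
After op 6 (move_left): buffer="mvwrgmvfftmvtdvy" (len 16), cursors c3@2 c1@7 c2@12, authorship 33...11...22....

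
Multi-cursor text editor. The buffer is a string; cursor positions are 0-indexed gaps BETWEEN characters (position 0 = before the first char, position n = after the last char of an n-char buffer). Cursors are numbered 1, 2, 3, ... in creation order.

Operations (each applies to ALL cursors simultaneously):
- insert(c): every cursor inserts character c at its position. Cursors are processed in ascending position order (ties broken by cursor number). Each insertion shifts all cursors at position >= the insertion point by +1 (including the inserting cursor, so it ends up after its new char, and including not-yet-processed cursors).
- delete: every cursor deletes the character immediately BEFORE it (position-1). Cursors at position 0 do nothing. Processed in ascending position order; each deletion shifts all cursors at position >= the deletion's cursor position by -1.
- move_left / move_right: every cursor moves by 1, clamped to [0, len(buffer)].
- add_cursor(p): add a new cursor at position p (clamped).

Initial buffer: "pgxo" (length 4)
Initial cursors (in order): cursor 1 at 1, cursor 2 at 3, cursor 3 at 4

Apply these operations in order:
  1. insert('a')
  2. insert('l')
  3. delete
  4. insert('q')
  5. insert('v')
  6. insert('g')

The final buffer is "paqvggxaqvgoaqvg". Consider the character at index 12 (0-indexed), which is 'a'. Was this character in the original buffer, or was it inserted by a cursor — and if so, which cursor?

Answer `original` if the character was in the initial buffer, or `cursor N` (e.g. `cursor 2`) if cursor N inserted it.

After op 1 (insert('a')): buffer="pagxaoa" (len 7), cursors c1@2 c2@5 c3@7, authorship .1..2.3
After op 2 (insert('l')): buffer="palgxaloal" (len 10), cursors c1@3 c2@7 c3@10, authorship .11..22.33
After op 3 (delete): buffer="pagxaoa" (len 7), cursors c1@2 c2@5 c3@7, authorship .1..2.3
After op 4 (insert('q')): buffer="paqgxaqoaq" (len 10), cursors c1@3 c2@7 c3@10, authorship .11..22.33
After op 5 (insert('v')): buffer="paqvgxaqvoaqv" (len 13), cursors c1@4 c2@9 c3@13, authorship .111..222.333
After op 6 (insert('g')): buffer="paqvggxaqvgoaqvg" (len 16), cursors c1@5 c2@11 c3@16, authorship .1111..2222.3333
Authorship (.=original, N=cursor N): . 1 1 1 1 . . 2 2 2 2 . 3 3 3 3
Index 12: author = 3

Answer: cursor 3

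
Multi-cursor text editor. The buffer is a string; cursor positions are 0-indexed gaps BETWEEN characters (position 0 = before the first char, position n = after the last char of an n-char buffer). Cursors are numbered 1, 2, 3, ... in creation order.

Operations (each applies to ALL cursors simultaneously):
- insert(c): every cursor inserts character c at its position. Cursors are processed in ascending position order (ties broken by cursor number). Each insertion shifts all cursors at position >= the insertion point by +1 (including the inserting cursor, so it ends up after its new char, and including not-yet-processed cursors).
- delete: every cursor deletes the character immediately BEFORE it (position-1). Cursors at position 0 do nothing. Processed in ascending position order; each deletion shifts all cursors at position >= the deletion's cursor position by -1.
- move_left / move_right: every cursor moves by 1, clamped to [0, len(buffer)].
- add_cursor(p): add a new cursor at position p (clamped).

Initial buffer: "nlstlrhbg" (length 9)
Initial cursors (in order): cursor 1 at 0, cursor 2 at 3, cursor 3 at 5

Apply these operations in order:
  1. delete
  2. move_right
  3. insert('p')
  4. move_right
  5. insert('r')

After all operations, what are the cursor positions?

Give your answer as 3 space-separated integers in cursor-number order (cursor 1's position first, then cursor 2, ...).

After op 1 (delete): buffer="nltrhbg" (len 7), cursors c1@0 c2@2 c3@3, authorship .......
After op 2 (move_right): buffer="nltrhbg" (len 7), cursors c1@1 c2@3 c3@4, authorship .......
After op 3 (insert('p')): buffer="npltprphbg" (len 10), cursors c1@2 c2@5 c3@7, authorship .1..2.3...
After op 4 (move_right): buffer="npltprphbg" (len 10), cursors c1@3 c2@6 c3@8, authorship .1..2.3...
After op 5 (insert('r')): buffer="nplrtprrphrbg" (len 13), cursors c1@4 c2@8 c3@11, authorship .1.1.2.23.3..

Answer: 4 8 11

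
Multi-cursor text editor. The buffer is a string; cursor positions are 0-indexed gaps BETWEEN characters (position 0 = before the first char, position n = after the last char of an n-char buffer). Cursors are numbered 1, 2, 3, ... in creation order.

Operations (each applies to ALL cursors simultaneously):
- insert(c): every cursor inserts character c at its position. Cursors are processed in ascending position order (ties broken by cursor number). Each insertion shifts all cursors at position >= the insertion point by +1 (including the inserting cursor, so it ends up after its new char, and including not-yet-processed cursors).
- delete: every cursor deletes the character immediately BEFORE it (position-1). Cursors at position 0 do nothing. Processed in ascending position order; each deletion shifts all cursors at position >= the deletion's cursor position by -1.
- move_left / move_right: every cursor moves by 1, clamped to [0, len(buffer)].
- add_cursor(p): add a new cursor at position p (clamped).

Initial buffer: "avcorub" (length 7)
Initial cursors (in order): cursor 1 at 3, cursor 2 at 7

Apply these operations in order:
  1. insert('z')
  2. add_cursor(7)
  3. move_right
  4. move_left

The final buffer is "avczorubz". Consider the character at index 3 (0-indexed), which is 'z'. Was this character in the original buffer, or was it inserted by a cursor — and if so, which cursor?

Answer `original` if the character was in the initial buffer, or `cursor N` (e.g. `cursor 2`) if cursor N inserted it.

Answer: cursor 1

Derivation:
After op 1 (insert('z')): buffer="avczorubz" (len 9), cursors c1@4 c2@9, authorship ...1....2
After op 2 (add_cursor(7)): buffer="avczorubz" (len 9), cursors c1@4 c3@7 c2@9, authorship ...1....2
After op 3 (move_right): buffer="avczorubz" (len 9), cursors c1@5 c3@8 c2@9, authorship ...1....2
After op 4 (move_left): buffer="avczorubz" (len 9), cursors c1@4 c3@7 c2@8, authorship ...1....2
Authorship (.=original, N=cursor N): . . . 1 . . . . 2
Index 3: author = 1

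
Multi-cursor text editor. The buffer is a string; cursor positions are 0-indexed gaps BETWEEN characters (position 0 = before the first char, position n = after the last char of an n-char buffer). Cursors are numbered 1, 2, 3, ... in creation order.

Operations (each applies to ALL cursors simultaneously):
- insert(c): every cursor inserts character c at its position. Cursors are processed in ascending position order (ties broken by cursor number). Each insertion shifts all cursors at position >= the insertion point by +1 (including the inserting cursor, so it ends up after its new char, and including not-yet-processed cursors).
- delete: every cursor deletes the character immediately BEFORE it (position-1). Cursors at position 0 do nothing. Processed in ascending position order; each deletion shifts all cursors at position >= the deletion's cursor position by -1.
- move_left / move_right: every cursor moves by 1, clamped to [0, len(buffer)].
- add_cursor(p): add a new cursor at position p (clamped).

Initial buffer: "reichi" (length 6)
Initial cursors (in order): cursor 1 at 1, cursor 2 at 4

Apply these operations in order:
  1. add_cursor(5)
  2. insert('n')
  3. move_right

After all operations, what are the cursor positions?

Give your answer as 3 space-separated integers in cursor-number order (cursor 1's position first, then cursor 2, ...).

Answer: 3 7 9

Derivation:
After op 1 (add_cursor(5)): buffer="reichi" (len 6), cursors c1@1 c2@4 c3@5, authorship ......
After op 2 (insert('n')): buffer="rneicnhni" (len 9), cursors c1@2 c2@6 c3@8, authorship .1...2.3.
After op 3 (move_right): buffer="rneicnhni" (len 9), cursors c1@3 c2@7 c3@9, authorship .1...2.3.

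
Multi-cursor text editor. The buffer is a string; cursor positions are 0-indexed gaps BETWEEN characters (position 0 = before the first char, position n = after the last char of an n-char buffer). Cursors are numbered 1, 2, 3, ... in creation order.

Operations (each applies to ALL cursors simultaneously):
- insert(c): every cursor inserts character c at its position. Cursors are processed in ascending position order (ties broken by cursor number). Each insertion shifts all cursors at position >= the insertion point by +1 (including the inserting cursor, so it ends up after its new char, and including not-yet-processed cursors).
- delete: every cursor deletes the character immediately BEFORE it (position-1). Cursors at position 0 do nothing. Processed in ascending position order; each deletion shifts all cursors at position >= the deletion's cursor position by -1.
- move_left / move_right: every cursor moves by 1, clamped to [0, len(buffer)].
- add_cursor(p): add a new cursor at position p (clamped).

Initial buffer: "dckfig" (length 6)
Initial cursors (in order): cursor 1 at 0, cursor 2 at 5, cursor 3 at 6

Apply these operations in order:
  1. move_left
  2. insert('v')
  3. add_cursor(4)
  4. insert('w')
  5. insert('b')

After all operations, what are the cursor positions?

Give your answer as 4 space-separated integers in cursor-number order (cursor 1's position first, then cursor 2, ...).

After op 1 (move_left): buffer="dckfig" (len 6), cursors c1@0 c2@4 c3@5, authorship ......
After op 2 (insert('v')): buffer="vdckfvivg" (len 9), cursors c1@1 c2@6 c3@8, authorship 1....2.3.
After op 3 (add_cursor(4)): buffer="vdckfvivg" (len 9), cursors c1@1 c4@4 c2@6 c3@8, authorship 1....2.3.
After op 4 (insert('w')): buffer="vwdckwfvwivwg" (len 13), cursors c1@2 c4@6 c2@9 c3@12, authorship 11...4.22.33.
After op 5 (insert('b')): buffer="vwbdckwbfvwbivwbg" (len 17), cursors c1@3 c4@8 c2@12 c3@16, authorship 111...44.222.333.

Answer: 3 12 16 8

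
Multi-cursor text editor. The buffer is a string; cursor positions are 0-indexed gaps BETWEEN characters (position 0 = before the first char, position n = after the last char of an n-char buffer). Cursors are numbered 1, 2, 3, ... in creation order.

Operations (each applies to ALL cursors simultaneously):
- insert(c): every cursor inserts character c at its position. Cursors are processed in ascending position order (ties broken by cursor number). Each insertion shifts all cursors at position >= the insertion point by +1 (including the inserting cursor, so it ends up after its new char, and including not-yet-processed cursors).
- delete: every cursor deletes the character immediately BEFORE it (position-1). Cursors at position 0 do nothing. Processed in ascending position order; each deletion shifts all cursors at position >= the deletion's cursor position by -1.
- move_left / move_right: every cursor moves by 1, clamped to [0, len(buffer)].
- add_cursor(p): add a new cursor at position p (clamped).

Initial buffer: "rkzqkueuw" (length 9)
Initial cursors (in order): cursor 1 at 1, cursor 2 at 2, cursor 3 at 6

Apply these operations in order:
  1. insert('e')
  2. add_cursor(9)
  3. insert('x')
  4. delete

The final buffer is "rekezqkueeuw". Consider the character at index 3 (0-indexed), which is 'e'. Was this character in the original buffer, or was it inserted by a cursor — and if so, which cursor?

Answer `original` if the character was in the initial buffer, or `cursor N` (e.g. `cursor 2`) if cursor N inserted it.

Answer: cursor 2

Derivation:
After op 1 (insert('e')): buffer="rekezqkueeuw" (len 12), cursors c1@2 c2@4 c3@9, authorship .1.2....3...
After op 2 (add_cursor(9)): buffer="rekezqkueeuw" (len 12), cursors c1@2 c2@4 c3@9 c4@9, authorship .1.2....3...
After op 3 (insert('x')): buffer="rexkexzqkuexxeuw" (len 16), cursors c1@3 c2@6 c3@13 c4@13, authorship .11.22....334...
After op 4 (delete): buffer="rekezqkueeuw" (len 12), cursors c1@2 c2@4 c3@9 c4@9, authorship .1.2....3...
Authorship (.=original, N=cursor N): . 1 . 2 . . . . 3 . . .
Index 3: author = 2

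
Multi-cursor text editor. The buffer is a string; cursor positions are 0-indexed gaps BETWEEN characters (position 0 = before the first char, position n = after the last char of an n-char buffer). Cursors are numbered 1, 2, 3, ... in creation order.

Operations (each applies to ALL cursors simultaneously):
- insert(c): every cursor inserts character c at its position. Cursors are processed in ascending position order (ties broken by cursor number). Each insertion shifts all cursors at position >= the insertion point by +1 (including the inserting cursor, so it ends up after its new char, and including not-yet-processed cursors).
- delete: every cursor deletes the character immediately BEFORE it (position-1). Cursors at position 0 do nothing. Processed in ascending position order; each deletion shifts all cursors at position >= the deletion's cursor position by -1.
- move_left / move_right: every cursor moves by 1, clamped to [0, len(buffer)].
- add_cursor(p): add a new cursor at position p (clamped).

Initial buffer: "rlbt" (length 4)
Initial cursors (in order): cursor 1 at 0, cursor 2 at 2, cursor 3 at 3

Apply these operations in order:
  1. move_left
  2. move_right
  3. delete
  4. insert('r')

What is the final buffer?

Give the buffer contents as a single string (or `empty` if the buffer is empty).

After op 1 (move_left): buffer="rlbt" (len 4), cursors c1@0 c2@1 c3@2, authorship ....
After op 2 (move_right): buffer="rlbt" (len 4), cursors c1@1 c2@2 c3@3, authorship ....
After op 3 (delete): buffer="t" (len 1), cursors c1@0 c2@0 c3@0, authorship .
After op 4 (insert('r')): buffer="rrrt" (len 4), cursors c1@3 c2@3 c3@3, authorship 123.

Answer: rrrt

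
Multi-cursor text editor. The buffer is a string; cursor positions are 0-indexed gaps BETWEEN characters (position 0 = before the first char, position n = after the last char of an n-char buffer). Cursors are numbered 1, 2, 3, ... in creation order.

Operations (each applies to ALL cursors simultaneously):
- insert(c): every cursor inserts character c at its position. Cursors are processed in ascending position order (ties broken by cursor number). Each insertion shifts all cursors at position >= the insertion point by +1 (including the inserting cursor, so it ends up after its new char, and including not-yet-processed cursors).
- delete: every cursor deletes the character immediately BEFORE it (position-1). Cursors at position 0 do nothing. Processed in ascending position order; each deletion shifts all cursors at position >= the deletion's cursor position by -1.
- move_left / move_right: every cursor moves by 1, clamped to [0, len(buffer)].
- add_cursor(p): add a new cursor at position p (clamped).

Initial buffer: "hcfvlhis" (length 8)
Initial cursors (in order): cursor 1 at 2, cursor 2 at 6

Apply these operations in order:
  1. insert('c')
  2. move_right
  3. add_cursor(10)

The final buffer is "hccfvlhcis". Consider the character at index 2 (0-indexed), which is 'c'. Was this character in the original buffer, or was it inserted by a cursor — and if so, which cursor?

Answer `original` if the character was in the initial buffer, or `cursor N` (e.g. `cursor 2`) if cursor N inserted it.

After op 1 (insert('c')): buffer="hccfvlhcis" (len 10), cursors c1@3 c2@8, authorship ..1....2..
After op 2 (move_right): buffer="hccfvlhcis" (len 10), cursors c1@4 c2@9, authorship ..1....2..
After op 3 (add_cursor(10)): buffer="hccfvlhcis" (len 10), cursors c1@4 c2@9 c3@10, authorship ..1....2..
Authorship (.=original, N=cursor N): . . 1 . . . . 2 . .
Index 2: author = 1

Answer: cursor 1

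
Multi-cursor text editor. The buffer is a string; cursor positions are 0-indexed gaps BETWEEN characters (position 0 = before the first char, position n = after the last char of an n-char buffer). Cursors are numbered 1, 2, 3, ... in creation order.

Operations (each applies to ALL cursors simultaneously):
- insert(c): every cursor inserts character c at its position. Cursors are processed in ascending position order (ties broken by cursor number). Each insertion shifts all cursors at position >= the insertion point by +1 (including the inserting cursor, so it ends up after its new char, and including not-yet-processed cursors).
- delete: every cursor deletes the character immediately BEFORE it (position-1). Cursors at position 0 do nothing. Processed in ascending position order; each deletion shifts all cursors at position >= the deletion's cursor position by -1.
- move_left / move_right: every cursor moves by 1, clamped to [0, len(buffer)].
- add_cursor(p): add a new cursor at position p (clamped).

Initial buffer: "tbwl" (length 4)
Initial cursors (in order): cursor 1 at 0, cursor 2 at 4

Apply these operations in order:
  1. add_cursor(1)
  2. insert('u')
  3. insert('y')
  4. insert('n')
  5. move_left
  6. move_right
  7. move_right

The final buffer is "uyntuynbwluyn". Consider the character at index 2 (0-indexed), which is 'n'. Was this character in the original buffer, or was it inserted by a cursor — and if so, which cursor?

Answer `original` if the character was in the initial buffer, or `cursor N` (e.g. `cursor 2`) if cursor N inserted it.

Answer: cursor 1

Derivation:
After op 1 (add_cursor(1)): buffer="tbwl" (len 4), cursors c1@0 c3@1 c2@4, authorship ....
After op 2 (insert('u')): buffer="utubwlu" (len 7), cursors c1@1 c3@3 c2@7, authorship 1.3...2
After op 3 (insert('y')): buffer="uytuybwluy" (len 10), cursors c1@2 c3@5 c2@10, authorship 11.33...22
After op 4 (insert('n')): buffer="uyntuynbwluyn" (len 13), cursors c1@3 c3@7 c2@13, authorship 111.333...222
After op 5 (move_left): buffer="uyntuynbwluyn" (len 13), cursors c1@2 c3@6 c2@12, authorship 111.333...222
After op 6 (move_right): buffer="uyntuynbwluyn" (len 13), cursors c1@3 c3@7 c2@13, authorship 111.333...222
After op 7 (move_right): buffer="uyntuynbwluyn" (len 13), cursors c1@4 c3@8 c2@13, authorship 111.333...222
Authorship (.=original, N=cursor N): 1 1 1 . 3 3 3 . . . 2 2 2
Index 2: author = 1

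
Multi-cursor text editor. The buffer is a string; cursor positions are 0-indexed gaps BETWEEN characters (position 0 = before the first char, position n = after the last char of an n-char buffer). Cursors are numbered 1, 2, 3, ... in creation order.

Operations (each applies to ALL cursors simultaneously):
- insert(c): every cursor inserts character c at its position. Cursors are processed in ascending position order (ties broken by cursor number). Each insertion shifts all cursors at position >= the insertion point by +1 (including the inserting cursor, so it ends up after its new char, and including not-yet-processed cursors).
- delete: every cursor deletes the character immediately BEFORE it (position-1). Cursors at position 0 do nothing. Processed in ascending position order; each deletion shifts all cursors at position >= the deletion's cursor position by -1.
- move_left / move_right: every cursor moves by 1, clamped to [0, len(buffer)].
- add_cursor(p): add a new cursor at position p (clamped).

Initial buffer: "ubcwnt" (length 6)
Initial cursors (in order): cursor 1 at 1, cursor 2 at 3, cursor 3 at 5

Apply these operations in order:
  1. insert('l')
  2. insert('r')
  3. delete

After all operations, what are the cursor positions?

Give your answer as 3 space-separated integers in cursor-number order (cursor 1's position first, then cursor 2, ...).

Answer: 2 5 8

Derivation:
After op 1 (insert('l')): buffer="ulbclwnlt" (len 9), cursors c1@2 c2@5 c3@8, authorship .1..2..3.
After op 2 (insert('r')): buffer="ulrbclrwnlrt" (len 12), cursors c1@3 c2@7 c3@11, authorship .11..22..33.
After op 3 (delete): buffer="ulbclwnlt" (len 9), cursors c1@2 c2@5 c3@8, authorship .1..2..3.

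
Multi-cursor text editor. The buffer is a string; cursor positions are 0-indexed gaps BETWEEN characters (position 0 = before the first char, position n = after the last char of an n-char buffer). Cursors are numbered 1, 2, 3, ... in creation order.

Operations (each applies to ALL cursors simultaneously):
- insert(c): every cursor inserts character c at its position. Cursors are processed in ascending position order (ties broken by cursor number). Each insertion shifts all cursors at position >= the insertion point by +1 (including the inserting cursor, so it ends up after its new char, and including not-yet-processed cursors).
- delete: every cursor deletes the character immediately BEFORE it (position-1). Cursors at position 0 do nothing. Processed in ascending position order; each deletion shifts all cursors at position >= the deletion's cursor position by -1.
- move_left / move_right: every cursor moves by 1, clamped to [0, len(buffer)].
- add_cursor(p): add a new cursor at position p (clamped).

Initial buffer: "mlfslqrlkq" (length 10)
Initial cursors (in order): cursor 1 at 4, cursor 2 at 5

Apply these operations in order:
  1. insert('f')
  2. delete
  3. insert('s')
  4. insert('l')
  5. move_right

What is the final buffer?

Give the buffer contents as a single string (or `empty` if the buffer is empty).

After op 1 (insert('f')): buffer="mlfsflfqrlkq" (len 12), cursors c1@5 c2@7, authorship ....1.2.....
After op 2 (delete): buffer="mlfslqrlkq" (len 10), cursors c1@4 c2@5, authorship ..........
After op 3 (insert('s')): buffer="mlfsslsqrlkq" (len 12), cursors c1@5 c2@7, authorship ....1.2.....
After op 4 (insert('l')): buffer="mlfssllslqrlkq" (len 14), cursors c1@6 c2@9, authorship ....11.22.....
After op 5 (move_right): buffer="mlfssllslqrlkq" (len 14), cursors c1@7 c2@10, authorship ....11.22.....

Answer: mlfssllslqrlkq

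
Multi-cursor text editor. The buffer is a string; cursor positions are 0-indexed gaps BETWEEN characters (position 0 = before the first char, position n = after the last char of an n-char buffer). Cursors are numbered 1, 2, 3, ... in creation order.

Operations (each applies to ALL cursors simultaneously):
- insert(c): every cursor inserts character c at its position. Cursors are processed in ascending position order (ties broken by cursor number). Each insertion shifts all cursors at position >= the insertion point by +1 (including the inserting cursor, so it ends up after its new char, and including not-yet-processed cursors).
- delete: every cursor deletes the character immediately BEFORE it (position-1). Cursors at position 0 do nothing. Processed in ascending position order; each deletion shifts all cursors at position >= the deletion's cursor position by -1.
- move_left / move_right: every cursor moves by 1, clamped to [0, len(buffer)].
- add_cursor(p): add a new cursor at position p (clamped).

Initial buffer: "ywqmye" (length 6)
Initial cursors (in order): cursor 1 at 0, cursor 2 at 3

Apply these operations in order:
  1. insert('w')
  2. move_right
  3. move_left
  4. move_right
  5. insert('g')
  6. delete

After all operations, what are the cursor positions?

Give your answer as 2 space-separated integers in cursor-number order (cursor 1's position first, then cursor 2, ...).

Answer: 2 6

Derivation:
After op 1 (insert('w')): buffer="wywqwmye" (len 8), cursors c1@1 c2@5, authorship 1...2...
After op 2 (move_right): buffer="wywqwmye" (len 8), cursors c1@2 c2@6, authorship 1...2...
After op 3 (move_left): buffer="wywqwmye" (len 8), cursors c1@1 c2@5, authorship 1...2...
After op 4 (move_right): buffer="wywqwmye" (len 8), cursors c1@2 c2@6, authorship 1...2...
After op 5 (insert('g')): buffer="wygwqwmgye" (len 10), cursors c1@3 c2@8, authorship 1.1..2.2..
After op 6 (delete): buffer="wywqwmye" (len 8), cursors c1@2 c2@6, authorship 1...2...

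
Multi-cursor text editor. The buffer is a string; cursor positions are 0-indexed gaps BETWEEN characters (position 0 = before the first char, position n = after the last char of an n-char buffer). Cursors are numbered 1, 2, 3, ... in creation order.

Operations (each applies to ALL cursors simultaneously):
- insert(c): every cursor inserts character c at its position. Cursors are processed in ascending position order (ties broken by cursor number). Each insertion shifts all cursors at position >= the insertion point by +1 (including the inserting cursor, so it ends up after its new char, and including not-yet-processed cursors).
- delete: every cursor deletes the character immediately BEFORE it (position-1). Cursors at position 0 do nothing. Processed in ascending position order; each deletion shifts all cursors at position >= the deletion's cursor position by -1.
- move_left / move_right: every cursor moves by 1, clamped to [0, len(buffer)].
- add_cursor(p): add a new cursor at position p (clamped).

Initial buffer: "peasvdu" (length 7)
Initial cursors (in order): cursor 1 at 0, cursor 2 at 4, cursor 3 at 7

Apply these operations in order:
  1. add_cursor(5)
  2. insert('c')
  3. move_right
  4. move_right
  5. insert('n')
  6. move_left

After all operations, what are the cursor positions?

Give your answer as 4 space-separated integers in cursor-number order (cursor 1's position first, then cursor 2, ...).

After op 1 (add_cursor(5)): buffer="peasvdu" (len 7), cursors c1@0 c2@4 c4@5 c3@7, authorship .......
After op 2 (insert('c')): buffer="cpeascvcduc" (len 11), cursors c1@1 c2@6 c4@8 c3@11, authorship 1....2.4..3
After op 3 (move_right): buffer="cpeascvcduc" (len 11), cursors c1@2 c2@7 c4@9 c3@11, authorship 1....2.4..3
After op 4 (move_right): buffer="cpeascvcduc" (len 11), cursors c1@3 c2@8 c4@10 c3@11, authorship 1....2.4..3
After op 5 (insert('n')): buffer="cpenascvcnduncn" (len 15), cursors c1@4 c2@10 c4@13 c3@15, authorship 1..1..2.42..433
After op 6 (move_left): buffer="cpenascvcnduncn" (len 15), cursors c1@3 c2@9 c4@12 c3@14, authorship 1..1..2.42..433

Answer: 3 9 14 12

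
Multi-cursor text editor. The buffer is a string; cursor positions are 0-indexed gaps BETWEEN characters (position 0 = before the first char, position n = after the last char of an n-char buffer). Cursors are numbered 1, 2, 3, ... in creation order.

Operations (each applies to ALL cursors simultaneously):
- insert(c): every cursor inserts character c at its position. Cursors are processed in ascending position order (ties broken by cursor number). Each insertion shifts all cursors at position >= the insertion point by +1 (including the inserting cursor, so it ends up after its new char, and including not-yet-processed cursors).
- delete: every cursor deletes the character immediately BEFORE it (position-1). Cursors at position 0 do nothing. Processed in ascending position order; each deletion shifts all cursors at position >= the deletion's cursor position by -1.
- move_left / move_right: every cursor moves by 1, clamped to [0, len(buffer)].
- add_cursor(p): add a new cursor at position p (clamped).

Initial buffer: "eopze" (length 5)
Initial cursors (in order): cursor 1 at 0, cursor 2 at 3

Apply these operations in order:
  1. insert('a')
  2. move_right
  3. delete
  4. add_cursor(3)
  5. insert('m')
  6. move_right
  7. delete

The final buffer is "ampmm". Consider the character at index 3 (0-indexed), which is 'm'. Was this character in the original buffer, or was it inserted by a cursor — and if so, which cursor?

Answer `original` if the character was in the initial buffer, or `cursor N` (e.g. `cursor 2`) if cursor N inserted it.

Answer: cursor 3

Derivation:
After op 1 (insert('a')): buffer="aeopaze" (len 7), cursors c1@1 c2@5, authorship 1...2..
After op 2 (move_right): buffer="aeopaze" (len 7), cursors c1@2 c2@6, authorship 1...2..
After op 3 (delete): buffer="aopae" (len 5), cursors c1@1 c2@4, authorship 1..2.
After op 4 (add_cursor(3)): buffer="aopae" (len 5), cursors c1@1 c3@3 c2@4, authorship 1..2.
After op 5 (insert('m')): buffer="amopmame" (len 8), cursors c1@2 c3@5 c2@7, authorship 11..322.
After op 6 (move_right): buffer="amopmame" (len 8), cursors c1@3 c3@6 c2@8, authorship 11..322.
After op 7 (delete): buffer="ampmm" (len 5), cursors c1@2 c3@4 c2@5, authorship 11.32
Authorship (.=original, N=cursor N): 1 1 . 3 2
Index 3: author = 3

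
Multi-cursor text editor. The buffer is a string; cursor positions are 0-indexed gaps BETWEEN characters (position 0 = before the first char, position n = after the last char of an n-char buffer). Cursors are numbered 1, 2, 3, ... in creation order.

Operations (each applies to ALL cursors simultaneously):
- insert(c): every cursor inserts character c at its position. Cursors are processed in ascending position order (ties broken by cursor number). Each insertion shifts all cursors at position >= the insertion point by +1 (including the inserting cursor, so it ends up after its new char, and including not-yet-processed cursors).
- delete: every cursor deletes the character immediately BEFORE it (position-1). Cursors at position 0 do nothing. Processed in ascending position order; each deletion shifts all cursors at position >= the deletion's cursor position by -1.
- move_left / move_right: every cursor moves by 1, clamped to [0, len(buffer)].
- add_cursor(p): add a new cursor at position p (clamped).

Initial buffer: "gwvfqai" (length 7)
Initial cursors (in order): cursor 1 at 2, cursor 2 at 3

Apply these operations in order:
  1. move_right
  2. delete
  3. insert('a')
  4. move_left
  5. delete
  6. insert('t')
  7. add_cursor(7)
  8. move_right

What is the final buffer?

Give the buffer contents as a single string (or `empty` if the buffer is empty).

Answer: gttaqai

Derivation:
After op 1 (move_right): buffer="gwvfqai" (len 7), cursors c1@3 c2@4, authorship .......
After op 2 (delete): buffer="gwqai" (len 5), cursors c1@2 c2@2, authorship .....
After op 3 (insert('a')): buffer="gwaaqai" (len 7), cursors c1@4 c2@4, authorship ..12...
After op 4 (move_left): buffer="gwaaqai" (len 7), cursors c1@3 c2@3, authorship ..12...
After op 5 (delete): buffer="gaqai" (len 5), cursors c1@1 c2@1, authorship .2...
After op 6 (insert('t')): buffer="gttaqai" (len 7), cursors c1@3 c2@3, authorship .122...
After op 7 (add_cursor(7)): buffer="gttaqai" (len 7), cursors c1@3 c2@3 c3@7, authorship .122...
After op 8 (move_right): buffer="gttaqai" (len 7), cursors c1@4 c2@4 c3@7, authorship .122...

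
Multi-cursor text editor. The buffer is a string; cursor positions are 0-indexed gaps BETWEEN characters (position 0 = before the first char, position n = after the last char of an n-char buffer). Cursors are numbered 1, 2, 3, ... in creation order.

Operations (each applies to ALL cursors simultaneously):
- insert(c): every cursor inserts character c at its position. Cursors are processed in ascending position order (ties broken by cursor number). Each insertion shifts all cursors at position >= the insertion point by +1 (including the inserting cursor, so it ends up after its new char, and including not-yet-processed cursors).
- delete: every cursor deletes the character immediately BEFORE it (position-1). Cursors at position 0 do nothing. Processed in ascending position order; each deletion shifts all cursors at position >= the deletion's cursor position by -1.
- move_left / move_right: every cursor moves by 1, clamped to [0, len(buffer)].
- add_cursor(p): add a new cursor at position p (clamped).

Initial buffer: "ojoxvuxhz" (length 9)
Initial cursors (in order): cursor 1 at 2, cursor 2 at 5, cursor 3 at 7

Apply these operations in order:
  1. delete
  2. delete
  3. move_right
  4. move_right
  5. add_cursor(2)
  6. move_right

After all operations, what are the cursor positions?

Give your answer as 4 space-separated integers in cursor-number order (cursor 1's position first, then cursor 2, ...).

After op 1 (delete): buffer="ooxuhz" (len 6), cursors c1@1 c2@3 c3@4, authorship ......
After op 2 (delete): buffer="ohz" (len 3), cursors c1@0 c2@1 c3@1, authorship ...
After op 3 (move_right): buffer="ohz" (len 3), cursors c1@1 c2@2 c3@2, authorship ...
After op 4 (move_right): buffer="ohz" (len 3), cursors c1@2 c2@3 c3@3, authorship ...
After op 5 (add_cursor(2)): buffer="ohz" (len 3), cursors c1@2 c4@2 c2@3 c3@3, authorship ...
After op 6 (move_right): buffer="ohz" (len 3), cursors c1@3 c2@3 c3@3 c4@3, authorship ...

Answer: 3 3 3 3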